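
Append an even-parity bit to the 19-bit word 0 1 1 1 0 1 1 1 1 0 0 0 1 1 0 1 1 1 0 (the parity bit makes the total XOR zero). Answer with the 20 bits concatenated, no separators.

XOR of the 19 data bits: 0⊕1⊕1⊕1⊕0⊕1⊕1⊕1⊕1⊕0⊕0⊕0⊕1⊕1⊕0⊕1⊕1⊕1⊕0 = 0
Parity bit = 0 (so all 20 bits XOR to 0).

01110111100011011100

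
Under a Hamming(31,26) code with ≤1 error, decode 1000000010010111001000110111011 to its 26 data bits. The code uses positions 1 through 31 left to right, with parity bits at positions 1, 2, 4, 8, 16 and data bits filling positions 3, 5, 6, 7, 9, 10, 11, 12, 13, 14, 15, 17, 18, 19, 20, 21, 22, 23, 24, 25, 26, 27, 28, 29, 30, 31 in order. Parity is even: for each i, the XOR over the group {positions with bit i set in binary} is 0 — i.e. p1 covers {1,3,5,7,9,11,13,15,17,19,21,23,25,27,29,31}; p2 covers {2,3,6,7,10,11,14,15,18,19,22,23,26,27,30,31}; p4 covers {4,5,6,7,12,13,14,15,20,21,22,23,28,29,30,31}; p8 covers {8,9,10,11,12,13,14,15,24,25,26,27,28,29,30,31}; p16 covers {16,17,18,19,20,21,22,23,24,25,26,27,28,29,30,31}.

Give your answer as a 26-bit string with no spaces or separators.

00001001011001010110111011

s1 (pos 1,3,5,7,9,11,13,15,17,19,21,23,25,27,29,31): 1⊕0⊕0⊕0⊕1⊕0⊕0⊕1⊕0⊕1⊕0⊕1⊕0⊕1⊕0⊕1 = 1
s2 (pos 2,3,6,7,10,11,14,15,18,19,22,23,26,27,30,31): 0⊕0⊕0⊕0⊕0⊕0⊕1⊕1⊕0⊕1⊕0⊕1⊕1⊕1⊕1⊕1 = 0
s4 (pos 4,5,6,7,12,13,14,15,20,21,22,23,28,29,30,31): 0⊕0⊕0⊕0⊕1⊕0⊕1⊕1⊕0⊕0⊕0⊕1⊕1⊕0⊕1⊕1 = 1
s8 (pos 8,9,10,11,12,13,14,15,24,25,26,27,28,29,30,31): 0⊕1⊕0⊕0⊕1⊕0⊕1⊕1⊕1⊕0⊕1⊕1⊕1⊕0⊕1⊕1 = 0
s16 (pos 16,17,18,19,20,21,22,23,24,25,26,27,28,29,30,31): 1⊕0⊕0⊕1⊕0⊕0⊕0⊕1⊕1⊕0⊕1⊕1⊕1⊕0⊕1⊕1 = 1
Syndrome s16…s1 = 10101 → error at position 21.
Flip position 21: 1000000010010111001000110111011 → 1000000010010111001010110111011
Read data bits from positions 3,5,6,7,9,10,11,12,13,14,15,17,18,19,20,21,22,23,24,25,26,27,28,29,30,31: 00001001011001010110111011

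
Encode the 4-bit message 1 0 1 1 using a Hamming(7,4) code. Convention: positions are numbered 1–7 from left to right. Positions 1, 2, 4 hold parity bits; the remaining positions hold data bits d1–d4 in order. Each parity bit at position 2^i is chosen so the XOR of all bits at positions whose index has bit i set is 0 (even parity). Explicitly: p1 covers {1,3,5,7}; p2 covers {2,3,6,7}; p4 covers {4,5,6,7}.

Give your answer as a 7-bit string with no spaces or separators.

0110011

Place data at non-parity positions: p1 p2 1 p4 0 1 1
p1 (pos 1,3,5,7): XOR of data positions = 1⊕0⊕1 = 0
p2 (pos 2,3,6,7): XOR of data positions = 1⊕1⊕1 = 1
p4 (pos 4,5,6,7): XOR of data positions = 0⊕1⊕1 = 0
Codeword: 0110011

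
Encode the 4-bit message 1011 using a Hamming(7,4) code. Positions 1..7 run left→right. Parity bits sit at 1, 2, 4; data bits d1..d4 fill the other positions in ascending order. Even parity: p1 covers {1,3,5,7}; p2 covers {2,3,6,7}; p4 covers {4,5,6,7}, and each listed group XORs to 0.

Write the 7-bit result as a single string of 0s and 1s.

0110011

Place data at non-parity positions: p1 p2 1 p4 0 1 1
p1 (pos 1,3,5,7): XOR of data positions = 1⊕0⊕1 = 0
p2 (pos 2,3,6,7): XOR of data positions = 1⊕1⊕1 = 1
p4 (pos 4,5,6,7): XOR of data positions = 0⊕1⊕1 = 0
Codeword: 0110011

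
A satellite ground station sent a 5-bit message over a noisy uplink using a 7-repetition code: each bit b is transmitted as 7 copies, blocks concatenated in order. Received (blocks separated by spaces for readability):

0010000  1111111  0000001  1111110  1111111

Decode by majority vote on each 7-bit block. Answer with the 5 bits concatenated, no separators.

Block 1 (0010000): 1 one → 0
Block 2 (1111111): 7 ones → 1
Block 3 (0000001): 1 one → 0
Block 4 (1111110): 6 ones → 1
Block 5 (1111111): 7 ones → 1

01011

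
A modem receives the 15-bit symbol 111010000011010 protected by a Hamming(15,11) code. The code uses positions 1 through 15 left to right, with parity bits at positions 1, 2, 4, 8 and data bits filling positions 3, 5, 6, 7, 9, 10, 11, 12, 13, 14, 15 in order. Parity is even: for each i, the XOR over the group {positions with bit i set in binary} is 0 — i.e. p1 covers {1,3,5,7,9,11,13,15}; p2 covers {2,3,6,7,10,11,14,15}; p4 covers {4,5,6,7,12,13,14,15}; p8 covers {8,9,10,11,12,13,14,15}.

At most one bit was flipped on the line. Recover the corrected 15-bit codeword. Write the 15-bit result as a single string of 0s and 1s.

111010000010010

s1 (pos 1,3,5,7,9,11,13,15): 1⊕1⊕1⊕0⊕0⊕1⊕0⊕0 = 0
s2 (pos 2,3,6,7,10,11,14,15): 1⊕1⊕0⊕0⊕0⊕1⊕1⊕0 = 0
s4 (pos 4,5,6,7,12,13,14,15): 0⊕1⊕0⊕0⊕1⊕0⊕1⊕0 = 1
s8 (pos 8,9,10,11,12,13,14,15): 0⊕0⊕0⊕1⊕1⊕0⊕1⊕0 = 1
Syndrome s8…s1 = 1100 → error at position 12.
Flip position 12: 111010000011010 → 111010000010010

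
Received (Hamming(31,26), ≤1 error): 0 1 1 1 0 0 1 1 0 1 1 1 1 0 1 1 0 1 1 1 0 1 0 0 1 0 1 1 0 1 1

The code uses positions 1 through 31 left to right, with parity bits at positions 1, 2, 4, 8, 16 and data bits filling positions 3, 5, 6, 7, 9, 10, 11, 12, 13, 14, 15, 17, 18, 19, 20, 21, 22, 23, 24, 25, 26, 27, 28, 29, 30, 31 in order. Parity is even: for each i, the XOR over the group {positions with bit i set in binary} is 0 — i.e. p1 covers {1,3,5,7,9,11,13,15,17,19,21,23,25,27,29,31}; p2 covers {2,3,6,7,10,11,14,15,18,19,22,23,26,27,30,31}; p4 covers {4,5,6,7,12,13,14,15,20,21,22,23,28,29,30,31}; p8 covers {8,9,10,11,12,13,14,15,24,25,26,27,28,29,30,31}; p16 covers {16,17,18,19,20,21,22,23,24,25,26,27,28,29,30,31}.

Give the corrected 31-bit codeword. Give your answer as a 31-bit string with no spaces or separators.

0111001111111011011101001011011

s1 (pos 1,3,5,7,9,11,13,15,17,19,21,23,25,27,29,31): 0⊕1⊕0⊕1⊕0⊕1⊕1⊕1⊕0⊕1⊕0⊕0⊕1⊕1⊕0⊕1 = 1
s2 (pos 2,3,6,7,10,11,14,15,18,19,22,23,26,27,30,31): 1⊕1⊕0⊕1⊕1⊕1⊕0⊕1⊕1⊕1⊕1⊕0⊕0⊕1⊕1⊕1 = 0
s4 (pos 4,5,6,7,12,13,14,15,20,21,22,23,28,29,30,31): 1⊕0⊕0⊕1⊕1⊕1⊕0⊕1⊕1⊕0⊕1⊕0⊕1⊕0⊕1⊕1 = 0
s8 (pos 8,9,10,11,12,13,14,15,24,25,26,27,28,29,30,31): 1⊕0⊕1⊕1⊕1⊕1⊕0⊕1⊕0⊕1⊕0⊕1⊕1⊕0⊕1⊕1 = 1
s16 (pos 16,17,18,19,20,21,22,23,24,25,26,27,28,29,30,31): 1⊕0⊕1⊕1⊕1⊕0⊕1⊕0⊕0⊕1⊕0⊕1⊕1⊕0⊕1⊕1 = 0
Syndrome s16…s1 = 01001 → error at position 9.
Flip position 9: 0111001101111011011101001011011 → 0111001111111011011101001011011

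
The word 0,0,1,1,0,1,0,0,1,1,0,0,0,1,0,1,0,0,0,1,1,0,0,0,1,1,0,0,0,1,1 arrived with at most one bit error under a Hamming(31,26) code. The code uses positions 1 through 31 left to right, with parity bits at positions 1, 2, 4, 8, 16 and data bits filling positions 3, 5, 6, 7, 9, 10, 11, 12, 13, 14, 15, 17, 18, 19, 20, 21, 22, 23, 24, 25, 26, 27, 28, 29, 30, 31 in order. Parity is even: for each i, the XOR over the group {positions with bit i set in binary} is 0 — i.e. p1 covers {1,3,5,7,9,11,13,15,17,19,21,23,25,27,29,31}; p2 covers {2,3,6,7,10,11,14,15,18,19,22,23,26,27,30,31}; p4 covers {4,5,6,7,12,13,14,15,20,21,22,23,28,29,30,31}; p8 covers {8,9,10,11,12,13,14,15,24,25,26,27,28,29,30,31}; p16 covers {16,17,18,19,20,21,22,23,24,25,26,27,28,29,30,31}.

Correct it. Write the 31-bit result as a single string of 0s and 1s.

s1 (pos 1,3,5,7,9,11,13,15,17,19,21,23,25,27,29,31): 0⊕1⊕0⊕0⊕1⊕0⊕0⊕0⊕0⊕0⊕1⊕0⊕1⊕0⊕0⊕1 = 1
s2 (pos 2,3,6,7,10,11,14,15,18,19,22,23,26,27,30,31): 0⊕1⊕1⊕0⊕1⊕0⊕1⊕0⊕0⊕0⊕0⊕0⊕1⊕0⊕1⊕1 = 1
s4 (pos 4,5,6,7,12,13,14,15,20,21,22,23,28,29,30,31): 1⊕0⊕1⊕0⊕0⊕0⊕1⊕0⊕1⊕1⊕0⊕0⊕0⊕0⊕1⊕1 = 1
s8 (pos 8,9,10,11,12,13,14,15,24,25,26,27,28,29,30,31): 0⊕1⊕1⊕0⊕0⊕0⊕1⊕0⊕0⊕1⊕1⊕0⊕0⊕0⊕1⊕1 = 1
s16 (pos 16,17,18,19,20,21,22,23,24,25,26,27,28,29,30,31): 1⊕0⊕0⊕0⊕1⊕1⊕0⊕0⊕0⊕1⊕1⊕0⊕0⊕0⊕1⊕1 = 1
Syndrome s16…s1 = 11111 → error at position 31.
Flip position 31: 0011010011000101000110001100011 → 0011010011000101000110001100010

0011010011000101000110001100010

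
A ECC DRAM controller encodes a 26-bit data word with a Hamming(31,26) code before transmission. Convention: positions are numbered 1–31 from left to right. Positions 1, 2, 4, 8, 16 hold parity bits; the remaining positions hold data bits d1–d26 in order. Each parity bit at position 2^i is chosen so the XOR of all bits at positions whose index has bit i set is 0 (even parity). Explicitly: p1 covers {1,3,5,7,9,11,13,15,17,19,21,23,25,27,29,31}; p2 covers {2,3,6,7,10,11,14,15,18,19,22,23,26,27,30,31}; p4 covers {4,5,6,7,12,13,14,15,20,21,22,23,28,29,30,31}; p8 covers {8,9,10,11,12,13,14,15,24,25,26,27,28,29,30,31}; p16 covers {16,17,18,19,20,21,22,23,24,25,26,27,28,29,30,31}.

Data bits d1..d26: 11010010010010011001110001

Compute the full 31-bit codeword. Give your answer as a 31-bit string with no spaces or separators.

Place data at non-parity positions: p1 p2 1 p4 1 0 1 p8 0 0 1 0 0 1 0 p16 0 1 0 0 1 1 0 0 1 1 1 0 0 0 1
p1 (pos 1,3,5,7,9,11,13,15,17,19,21,23,25,27,29,31): XOR of data positions = 1⊕1⊕1⊕0⊕1⊕0⊕0⊕0⊕0⊕1⊕0⊕1⊕1⊕0⊕1 = 0
p2 (pos 2,3,6,7,10,11,14,15,18,19,22,23,26,27,30,31): XOR of data positions = 1⊕0⊕1⊕0⊕1⊕1⊕0⊕1⊕0⊕1⊕0⊕1⊕1⊕0⊕1 = 1
p4 (pos 4,5,6,7,12,13,14,15,20,21,22,23,28,29,30,31): XOR of data positions = 1⊕0⊕1⊕0⊕0⊕1⊕0⊕0⊕1⊕1⊕0⊕0⊕0⊕0⊕1 = 0
p8 (pos 8,9,10,11,12,13,14,15,24,25,26,27,28,29,30,31): XOR of data positions = 0⊕0⊕1⊕0⊕0⊕1⊕0⊕0⊕1⊕1⊕1⊕0⊕0⊕0⊕1 = 0
p16 (pos 16,17,18,19,20,21,22,23,24,25,26,27,28,29,30,31): XOR of data positions = 0⊕1⊕0⊕0⊕1⊕1⊕0⊕0⊕1⊕1⊕1⊕0⊕0⊕0⊕1 = 1
Codeword: 0110101000100101010011001110001

0110101000100101010011001110001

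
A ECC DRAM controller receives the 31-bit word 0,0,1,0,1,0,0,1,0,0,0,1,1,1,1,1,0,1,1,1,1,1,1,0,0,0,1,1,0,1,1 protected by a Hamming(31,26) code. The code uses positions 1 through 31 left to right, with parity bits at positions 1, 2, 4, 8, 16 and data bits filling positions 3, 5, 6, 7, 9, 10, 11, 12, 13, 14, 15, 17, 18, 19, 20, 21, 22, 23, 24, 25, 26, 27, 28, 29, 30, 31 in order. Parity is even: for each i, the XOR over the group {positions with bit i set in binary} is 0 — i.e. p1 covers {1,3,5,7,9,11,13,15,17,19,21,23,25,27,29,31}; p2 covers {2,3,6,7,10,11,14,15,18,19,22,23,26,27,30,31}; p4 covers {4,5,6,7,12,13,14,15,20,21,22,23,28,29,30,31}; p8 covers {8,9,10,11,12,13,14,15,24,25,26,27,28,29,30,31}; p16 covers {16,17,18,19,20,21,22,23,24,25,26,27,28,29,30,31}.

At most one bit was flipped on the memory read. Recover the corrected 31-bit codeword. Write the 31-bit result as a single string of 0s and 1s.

s1 (pos 1,3,5,7,9,11,13,15,17,19,21,23,25,27,29,31): 0⊕1⊕1⊕0⊕0⊕0⊕1⊕1⊕0⊕1⊕1⊕1⊕0⊕1⊕0⊕1 = 1
s2 (pos 2,3,6,7,10,11,14,15,18,19,22,23,26,27,30,31): 0⊕1⊕0⊕0⊕0⊕0⊕1⊕1⊕1⊕1⊕1⊕1⊕0⊕1⊕1⊕1 = 0
s4 (pos 4,5,6,7,12,13,14,15,20,21,22,23,28,29,30,31): 0⊕1⊕0⊕0⊕1⊕1⊕1⊕1⊕1⊕1⊕1⊕1⊕1⊕0⊕1⊕1 = 0
s8 (pos 8,9,10,11,12,13,14,15,24,25,26,27,28,29,30,31): 1⊕0⊕0⊕0⊕1⊕1⊕1⊕1⊕0⊕0⊕0⊕1⊕1⊕0⊕1⊕1 = 1
s16 (pos 16,17,18,19,20,21,22,23,24,25,26,27,28,29,30,31): 1⊕0⊕1⊕1⊕1⊕1⊕1⊕1⊕0⊕0⊕0⊕1⊕1⊕0⊕1⊕1 = 1
Syndrome s16…s1 = 11001 → error at position 25.
Flip position 25: 0010100100011111011111100011011 → 0010100100011111011111101011011

0010100100011111011111101011011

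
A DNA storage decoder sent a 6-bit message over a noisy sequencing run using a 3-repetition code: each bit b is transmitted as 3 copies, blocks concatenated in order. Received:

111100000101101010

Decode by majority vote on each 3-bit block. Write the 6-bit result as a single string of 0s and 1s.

Block 1 (111): 3 ones → 1
Block 2 (100): 1 one → 0
Block 3 (000): 0 ones → 0
Block 4 (101): 2 ones → 1
Block 5 (101): 2 ones → 1
Block 6 (010): 1 one → 0

100110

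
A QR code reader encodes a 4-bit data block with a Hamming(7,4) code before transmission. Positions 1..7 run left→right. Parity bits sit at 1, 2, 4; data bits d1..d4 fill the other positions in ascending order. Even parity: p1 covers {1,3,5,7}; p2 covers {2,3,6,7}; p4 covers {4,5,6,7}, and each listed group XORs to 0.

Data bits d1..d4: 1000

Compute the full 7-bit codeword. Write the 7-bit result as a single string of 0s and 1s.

1110000

Place data at non-parity positions: p1 p2 1 p4 0 0 0
p1 (pos 1,3,5,7): XOR of data positions = 1⊕0⊕0 = 1
p2 (pos 2,3,6,7): XOR of data positions = 1⊕0⊕0 = 1
p4 (pos 4,5,6,7): XOR of data positions = 0⊕0⊕0 = 0
Codeword: 1110000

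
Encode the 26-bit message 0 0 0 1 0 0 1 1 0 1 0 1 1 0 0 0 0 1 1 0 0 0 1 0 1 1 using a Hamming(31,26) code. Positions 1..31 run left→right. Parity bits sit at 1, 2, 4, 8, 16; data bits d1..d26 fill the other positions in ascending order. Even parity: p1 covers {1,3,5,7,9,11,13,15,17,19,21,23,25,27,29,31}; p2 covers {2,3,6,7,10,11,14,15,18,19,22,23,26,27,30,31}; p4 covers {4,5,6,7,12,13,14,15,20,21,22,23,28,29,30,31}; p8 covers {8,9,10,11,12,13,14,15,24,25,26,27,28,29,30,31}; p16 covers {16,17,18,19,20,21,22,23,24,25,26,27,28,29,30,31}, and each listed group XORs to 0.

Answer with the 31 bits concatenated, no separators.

Place data at non-parity positions: p1 p2 0 p4 0 0 1 p8 0 0 1 1 0 1 0 p16 1 1 0 0 0 0 1 1 0 0 0 1 0 1 1
p1 (pos 1,3,5,7,9,11,13,15,17,19,21,23,25,27,29,31): XOR of data positions = 0⊕0⊕1⊕0⊕1⊕0⊕0⊕1⊕0⊕0⊕1⊕0⊕0⊕0⊕1 = 1
p2 (pos 2,3,6,7,10,11,14,15,18,19,22,23,26,27,30,31): XOR of data positions = 0⊕0⊕1⊕0⊕1⊕1⊕0⊕1⊕0⊕0⊕1⊕0⊕0⊕1⊕1 = 1
p4 (pos 4,5,6,7,12,13,14,15,20,21,22,23,28,29,30,31): XOR of data positions = 0⊕0⊕1⊕1⊕0⊕1⊕0⊕0⊕0⊕0⊕1⊕1⊕0⊕1⊕1 = 1
p8 (pos 8,9,10,11,12,13,14,15,24,25,26,27,28,29,30,31): XOR of data positions = 0⊕0⊕1⊕1⊕0⊕1⊕0⊕1⊕0⊕0⊕0⊕1⊕0⊕1⊕1 = 1
p16 (pos 16,17,18,19,20,21,22,23,24,25,26,27,28,29,30,31): XOR of data positions = 1⊕1⊕0⊕0⊕0⊕0⊕1⊕1⊕0⊕0⊕0⊕1⊕0⊕1⊕1 = 1
Codeword: 1101001100110101110000110001011

1101001100110101110000110001011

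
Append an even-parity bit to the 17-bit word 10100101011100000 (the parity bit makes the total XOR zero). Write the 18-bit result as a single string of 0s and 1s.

101001010111000001

XOR of the 17 data bits: 1⊕0⊕1⊕0⊕0⊕1⊕0⊕1⊕0⊕1⊕1⊕1⊕0⊕0⊕0⊕0⊕0 = 1
Parity bit = 1 (so all 18 bits XOR to 0).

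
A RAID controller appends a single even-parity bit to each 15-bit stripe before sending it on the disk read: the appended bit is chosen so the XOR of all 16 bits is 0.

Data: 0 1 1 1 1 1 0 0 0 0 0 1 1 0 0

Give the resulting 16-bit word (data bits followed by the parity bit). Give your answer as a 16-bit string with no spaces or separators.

XOR of the 15 data bits: 0⊕1⊕1⊕1⊕1⊕1⊕0⊕0⊕0⊕0⊕0⊕1⊕1⊕0⊕0 = 1
Parity bit = 1 (so all 16 bits XOR to 0).

0111110000011001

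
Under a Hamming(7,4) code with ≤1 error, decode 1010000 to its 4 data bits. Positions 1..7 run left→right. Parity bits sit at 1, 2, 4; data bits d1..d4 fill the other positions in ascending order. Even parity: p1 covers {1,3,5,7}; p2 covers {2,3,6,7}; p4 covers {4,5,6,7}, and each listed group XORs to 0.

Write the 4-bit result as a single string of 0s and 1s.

1000

s1 (pos 1,3,5,7): 1⊕1⊕0⊕0 = 0
s2 (pos 2,3,6,7): 0⊕1⊕0⊕0 = 1
s4 (pos 4,5,6,7): 0⊕0⊕0⊕0 = 0
Syndrome s4…s1 = 010 → error at position 2.
Flip position 2: 1010000 → 1110000
Read data bits from positions 3,5,6,7: 1000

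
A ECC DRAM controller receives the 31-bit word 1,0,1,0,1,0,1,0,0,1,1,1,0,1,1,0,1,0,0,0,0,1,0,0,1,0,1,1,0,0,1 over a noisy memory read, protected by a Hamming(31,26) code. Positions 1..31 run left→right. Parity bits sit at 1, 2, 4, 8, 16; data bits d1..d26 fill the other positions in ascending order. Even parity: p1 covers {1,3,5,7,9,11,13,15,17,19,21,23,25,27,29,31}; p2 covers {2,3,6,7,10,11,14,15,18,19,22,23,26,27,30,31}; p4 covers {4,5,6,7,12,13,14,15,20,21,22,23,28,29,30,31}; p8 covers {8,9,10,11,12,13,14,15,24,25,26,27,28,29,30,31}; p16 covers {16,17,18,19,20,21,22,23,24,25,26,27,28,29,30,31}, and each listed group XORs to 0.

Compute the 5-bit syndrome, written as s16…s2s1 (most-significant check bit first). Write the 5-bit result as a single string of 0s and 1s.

s1 (pos 1,3,5,7,9,11,13,15,17,19,21,23,25,27,29,31): 1⊕1⊕1⊕1⊕0⊕1⊕0⊕1⊕1⊕0⊕0⊕0⊕1⊕1⊕0⊕1 = 0
s2 (pos 2,3,6,7,10,11,14,15,18,19,22,23,26,27,30,31): 0⊕1⊕0⊕1⊕1⊕1⊕1⊕1⊕0⊕0⊕1⊕0⊕0⊕1⊕0⊕1 = 1
s4 (pos 4,5,6,7,12,13,14,15,20,21,22,23,28,29,30,31): 0⊕1⊕0⊕1⊕1⊕0⊕1⊕1⊕0⊕0⊕1⊕0⊕1⊕0⊕0⊕1 = 0
s8 (pos 8,9,10,11,12,13,14,15,24,25,26,27,28,29,30,31): 0⊕0⊕1⊕1⊕1⊕0⊕1⊕1⊕0⊕1⊕0⊕1⊕1⊕0⊕0⊕1 = 1
s16 (pos 16,17,18,19,20,21,22,23,24,25,26,27,28,29,30,31): 0⊕1⊕0⊕0⊕0⊕0⊕1⊕0⊕0⊕1⊕0⊕1⊕1⊕0⊕0⊕1 = 0
Syndrome s16…s1 = 01010 → error at position 10.

01010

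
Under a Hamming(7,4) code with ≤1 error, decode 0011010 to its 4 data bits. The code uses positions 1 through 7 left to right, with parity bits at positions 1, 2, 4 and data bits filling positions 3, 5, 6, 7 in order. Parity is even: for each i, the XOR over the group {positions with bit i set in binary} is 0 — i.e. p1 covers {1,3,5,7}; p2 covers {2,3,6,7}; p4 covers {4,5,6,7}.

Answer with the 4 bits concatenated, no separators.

1010

s1 (pos 1,3,5,7): 0⊕1⊕0⊕0 = 1
s2 (pos 2,3,6,7): 0⊕1⊕1⊕0 = 0
s4 (pos 4,5,6,7): 1⊕0⊕1⊕0 = 0
Syndrome s4…s1 = 001 → error at position 1.
Flip position 1: 0011010 → 1011010
Read data bits from positions 3,5,6,7: 1010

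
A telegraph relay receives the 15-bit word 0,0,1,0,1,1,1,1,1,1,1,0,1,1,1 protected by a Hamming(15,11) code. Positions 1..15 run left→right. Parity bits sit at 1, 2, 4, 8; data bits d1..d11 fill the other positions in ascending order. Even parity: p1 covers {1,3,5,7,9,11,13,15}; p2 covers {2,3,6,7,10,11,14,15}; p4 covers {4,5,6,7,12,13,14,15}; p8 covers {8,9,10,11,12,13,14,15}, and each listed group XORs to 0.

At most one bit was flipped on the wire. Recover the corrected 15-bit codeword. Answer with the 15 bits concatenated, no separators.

001011111100111

s1 (pos 1,3,5,7,9,11,13,15): 0⊕1⊕1⊕1⊕1⊕1⊕1⊕1 = 1
s2 (pos 2,3,6,7,10,11,14,15): 0⊕1⊕1⊕1⊕1⊕1⊕1⊕1 = 1
s4 (pos 4,5,6,7,12,13,14,15): 0⊕1⊕1⊕1⊕0⊕1⊕1⊕1 = 0
s8 (pos 8,9,10,11,12,13,14,15): 1⊕1⊕1⊕1⊕0⊕1⊕1⊕1 = 1
Syndrome s8…s1 = 1011 → error at position 11.
Flip position 11: 001011111110111 → 001011111100111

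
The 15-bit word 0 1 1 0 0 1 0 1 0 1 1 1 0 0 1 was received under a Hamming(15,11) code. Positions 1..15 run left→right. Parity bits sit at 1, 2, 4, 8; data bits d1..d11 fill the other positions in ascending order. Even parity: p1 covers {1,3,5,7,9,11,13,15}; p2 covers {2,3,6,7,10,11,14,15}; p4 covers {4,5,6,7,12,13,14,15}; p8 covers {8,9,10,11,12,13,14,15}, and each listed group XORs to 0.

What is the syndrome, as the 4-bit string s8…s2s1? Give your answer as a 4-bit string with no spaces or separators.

1101

s1 (pos 1,3,5,7,9,11,13,15): 0⊕1⊕0⊕0⊕0⊕1⊕0⊕1 = 1
s2 (pos 2,3,6,7,10,11,14,15): 1⊕1⊕1⊕0⊕1⊕1⊕0⊕1 = 0
s4 (pos 4,5,6,7,12,13,14,15): 0⊕0⊕1⊕0⊕1⊕0⊕0⊕1 = 1
s8 (pos 8,9,10,11,12,13,14,15): 1⊕0⊕1⊕1⊕1⊕0⊕0⊕1 = 1
Syndrome s8…s1 = 1101 → error at position 13.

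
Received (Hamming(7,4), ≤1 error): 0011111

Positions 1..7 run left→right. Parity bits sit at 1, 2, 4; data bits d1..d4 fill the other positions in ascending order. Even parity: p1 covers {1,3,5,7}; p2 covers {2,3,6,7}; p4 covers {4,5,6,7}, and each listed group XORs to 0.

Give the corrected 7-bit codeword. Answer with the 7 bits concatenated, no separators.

0001111

s1 (pos 1,3,5,7): 0⊕1⊕1⊕1 = 1
s2 (pos 2,3,6,7): 0⊕1⊕1⊕1 = 1
s4 (pos 4,5,6,7): 1⊕1⊕1⊕1 = 0
Syndrome s4…s1 = 011 → error at position 3.
Flip position 3: 0011111 → 0001111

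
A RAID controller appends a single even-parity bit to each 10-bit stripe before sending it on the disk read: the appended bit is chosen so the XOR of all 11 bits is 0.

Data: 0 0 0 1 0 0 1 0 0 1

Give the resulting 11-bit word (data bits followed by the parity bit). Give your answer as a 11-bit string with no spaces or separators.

00010010011

XOR of the 10 data bits: 0⊕0⊕0⊕1⊕0⊕0⊕1⊕0⊕0⊕1 = 1
Parity bit = 1 (so all 11 bits XOR to 0).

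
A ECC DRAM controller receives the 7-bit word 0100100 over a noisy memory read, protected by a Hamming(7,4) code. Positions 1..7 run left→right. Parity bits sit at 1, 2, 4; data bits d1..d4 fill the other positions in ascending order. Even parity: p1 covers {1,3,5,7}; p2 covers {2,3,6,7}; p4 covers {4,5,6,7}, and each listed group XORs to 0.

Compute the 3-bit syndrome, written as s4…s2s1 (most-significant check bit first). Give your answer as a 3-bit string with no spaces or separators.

111

s1 (pos 1,3,5,7): 0⊕0⊕1⊕0 = 1
s2 (pos 2,3,6,7): 1⊕0⊕0⊕0 = 1
s4 (pos 4,5,6,7): 0⊕1⊕0⊕0 = 1
Syndrome s4…s1 = 111 → error at position 7.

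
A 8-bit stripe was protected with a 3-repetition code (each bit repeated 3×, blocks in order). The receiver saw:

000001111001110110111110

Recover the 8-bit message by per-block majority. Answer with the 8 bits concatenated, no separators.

Block 1 (000): 0 ones → 0
Block 2 (001): 1 one → 0
Block 3 (111): 3 ones → 1
Block 4 (001): 1 one → 0
Block 5 (110): 2 ones → 1
Block 6 (110): 2 ones → 1
Block 7 (111): 3 ones → 1
Block 8 (110): 2 ones → 1

00101111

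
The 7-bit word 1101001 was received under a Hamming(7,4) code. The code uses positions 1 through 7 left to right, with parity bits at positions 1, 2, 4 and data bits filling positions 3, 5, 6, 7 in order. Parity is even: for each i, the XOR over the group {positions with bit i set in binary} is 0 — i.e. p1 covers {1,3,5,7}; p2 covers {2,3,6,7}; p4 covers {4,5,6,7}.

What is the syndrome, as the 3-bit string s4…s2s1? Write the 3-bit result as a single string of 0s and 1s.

s1 (pos 1,3,5,7): 1⊕0⊕0⊕1 = 0
s2 (pos 2,3,6,7): 1⊕0⊕0⊕1 = 0
s4 (pos 4,5,6,7): 1⊕0⊕0⊕1 = 0
Syndrome s4…s1 = 000 → no error.

000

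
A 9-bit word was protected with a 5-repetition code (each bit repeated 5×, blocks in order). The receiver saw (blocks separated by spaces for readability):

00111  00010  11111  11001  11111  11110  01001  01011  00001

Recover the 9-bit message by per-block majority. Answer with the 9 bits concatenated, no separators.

101111010

Block 1 (00111): 3 ones → 1
Block 2 (00010): 1 one → 0
Block 3 (11111): 5 ones → 1
Block 4 (11001): 3 ones → 1
Block 5 (11111): 5 ones → 1
Block 6 (11110): 4 ones → 1
Block 7 (01001): 2 ones → 0
Block 8 (01011): 3 ones → 1
Block 9 (00001): 1 one → 0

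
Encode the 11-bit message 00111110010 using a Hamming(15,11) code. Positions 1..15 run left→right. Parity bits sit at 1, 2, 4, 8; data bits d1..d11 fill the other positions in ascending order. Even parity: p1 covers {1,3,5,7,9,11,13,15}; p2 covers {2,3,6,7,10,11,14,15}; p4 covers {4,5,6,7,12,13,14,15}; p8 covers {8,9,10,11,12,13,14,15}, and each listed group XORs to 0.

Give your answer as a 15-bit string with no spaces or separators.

Place data at non-parity positions: p1 p2 0 p4 0 1 1 p8 1 1 1 0 0 1 0
p1 (pos 1,3,5,7,9,11,13,15): XOR of data positions = 0⊕0⊕1⊕1⊕1⊕0⊕0 = 1
p2 (pos 2,3,6,7,10,11,14,15): XOR of data positions = 0⊕1⊕1⊕1⊕1⊕1⊕0 = 1
p4 (pos 4,5,6,7,12,13,14,15): XOR of data positions = 0⊕1⊕1⊕0⊕0⊕1⊕0 = 1
p8 (pos 8,9,10,11,12,13,14,15): XOR of data positions = 1⊕1⊕1⊕0⊕0⊕1⊕0 = 0
Codeword: 110101101110010

110101101110010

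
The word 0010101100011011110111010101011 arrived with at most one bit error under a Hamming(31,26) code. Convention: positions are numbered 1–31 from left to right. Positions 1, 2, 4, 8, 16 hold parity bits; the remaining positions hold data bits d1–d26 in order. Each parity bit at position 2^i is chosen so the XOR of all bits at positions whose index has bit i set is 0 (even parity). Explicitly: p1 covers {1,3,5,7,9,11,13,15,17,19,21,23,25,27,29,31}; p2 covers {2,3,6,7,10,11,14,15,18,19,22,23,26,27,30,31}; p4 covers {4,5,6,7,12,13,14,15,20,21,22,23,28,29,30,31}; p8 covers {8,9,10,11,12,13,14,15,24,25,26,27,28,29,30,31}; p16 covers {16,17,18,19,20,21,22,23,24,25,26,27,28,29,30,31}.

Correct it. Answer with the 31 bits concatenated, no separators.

0010101100011011110111010100011

s1 (pos 1,3,5,7,9,11,13,15,17,19,21,23,25,27,29,31): 0⊕1⊕1⊕1⊕0⊕0⊕1⊕1⊕1⊕0⊕1⊕0⊕0⊕0⊕0⊕1 = 0
s2 (pos 2,3,6,7,10,11,14,15,18,19,22,23,26,27,30,31): 0⊕1⊕0⊕1⊕0⊕0⊕0⊕1⊕1⊕0⊕1⊕0⊕1⊕0⊕1⊕1 = 0
s4 (pos 4,5,6,7,12,13,14,15,20,21,22,23,28,29,30,31): 0⊕1⊕0⊕1⊕1⊕1⊕0⊕1⊕1⊕1⊕1⊕0⊕1⊕0⊕1⊕1 = 1
s8 (pos 8,9,10,11,12,13,14,15,24,25,26,27,28,29,30,31): 1⊕0⊕0⊕0⊕1⊕1⊕0⊕1⊕1⊕0⊕1⊕0⊕1⊕0⊕1⊕1 = 1
s16 (pos 16,17,18,19,20,21,22,23,24,25,26,27,28,29,30,31): 1⊕1⊕1⊕0⊕1⊕1⊕1⊕0⊕1⊕0⊕1⊕0⊕1⊕0⊕1⊕1 = 1
Syndrome s16…s1 = 11100 → error at position 28.
Flip position 28: 0010101100011011110111010101011 → 0010101100011011110111010100011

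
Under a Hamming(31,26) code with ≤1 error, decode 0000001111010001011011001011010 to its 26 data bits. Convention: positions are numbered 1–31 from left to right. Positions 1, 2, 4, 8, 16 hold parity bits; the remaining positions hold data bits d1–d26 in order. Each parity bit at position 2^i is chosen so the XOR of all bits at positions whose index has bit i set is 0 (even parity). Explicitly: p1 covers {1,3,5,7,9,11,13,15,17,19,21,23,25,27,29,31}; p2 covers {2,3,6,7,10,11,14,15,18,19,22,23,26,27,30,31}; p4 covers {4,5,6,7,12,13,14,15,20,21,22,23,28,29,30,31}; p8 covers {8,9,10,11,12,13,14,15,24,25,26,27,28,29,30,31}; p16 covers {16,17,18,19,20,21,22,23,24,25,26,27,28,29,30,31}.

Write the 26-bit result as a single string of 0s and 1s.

s1 (pos 1,3,5,7,9,11,13,15,17,19,21,23,25,27,29,31): 0⊕0⊕0⊕1⊕1⊕0⊕0⊕0⊕0⊕1⊕1⊕0⊕1⊕1⊕0⊕0 = 0
s2 (pos 2,3,6,7,10,11,14,15,18,19,22,23,26,27,30,31): 0⊕0⊕0⊕1⊕1⊕0⊕0⊕0⊕1⊕1⊕1⊕0⊕0⊕1⊕1⊕0 = 1
s4 (pos 4,5,6,7,12,13,14,15,20,21,22,23,28,29,30,31): 0⊕0⊕0⊕1⊕1⊕0⊕0⊕0⊕0⊕1⊕1⊕0⊕1⊕0⊕1⊕0 = 0
s8 (pos 8,9,10,11,12,13,14,15,24,25,26,27,28,29,30,31): 1⊕1⊕1⊕0⊕1⊕0⊕0⊕0⊕0⊕1⊕0⊕1⊕1⊕0⊕1⊕0 = 0
s16 (pos 16,17,18,19,20,21,22,23,24,25,26,27,28,29,30,31): 1⊕0⊕1⊕1⊕0⊕1⊕1⊕0⊕0⊕1⊕0⊕1⊕1⊕0⊕1⊕0 = 1
Syndrome s16…s1 = 10010 → error at position 18.
Flip position 18: 0000001111010001011011001011010 → 0000001111010001001011001011010
Read data bits from positions 3,5,6,7,9,10,11,12,13,14,15,17,18,19,20,21,22,23,24,25,26,27,28,29,30,31: 00011101000001011001011010

00011101000001011001011010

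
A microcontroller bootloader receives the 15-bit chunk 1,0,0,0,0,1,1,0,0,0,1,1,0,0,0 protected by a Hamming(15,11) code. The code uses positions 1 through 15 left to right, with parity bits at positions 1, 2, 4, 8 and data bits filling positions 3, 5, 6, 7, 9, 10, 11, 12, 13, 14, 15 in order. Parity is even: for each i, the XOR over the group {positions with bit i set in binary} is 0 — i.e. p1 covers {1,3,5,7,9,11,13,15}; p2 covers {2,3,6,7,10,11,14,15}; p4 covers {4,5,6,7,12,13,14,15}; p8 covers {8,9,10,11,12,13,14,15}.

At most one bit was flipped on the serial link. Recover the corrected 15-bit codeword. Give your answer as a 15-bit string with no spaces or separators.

s1 (pos 1,3,5,7,9,11,13,15): 1⊕0⊕0⊕1⊕0⊕1⊕0⊕0 = 1
s2 (pos 2,3,6,7,10,11,14,15): 0⊕0⊕1⊕1⊕0⊕1⊕0⊕0 = 1
s4 (pos 4,5,6,7,12,13,14,15): 0⊕0⊕1⊕1⊕1⊕0⊕0⊕0 = 1
s8 (pos 8,9,10,11,12,13,14,15): 0⊕0⊕0⊕1⊕1⊕0⊕0⊕0 = 0
Syndrome s8…s1 = 0111 → error at position 7.
Flip position 7: 100001100011000 → 100001000011000

100001000011000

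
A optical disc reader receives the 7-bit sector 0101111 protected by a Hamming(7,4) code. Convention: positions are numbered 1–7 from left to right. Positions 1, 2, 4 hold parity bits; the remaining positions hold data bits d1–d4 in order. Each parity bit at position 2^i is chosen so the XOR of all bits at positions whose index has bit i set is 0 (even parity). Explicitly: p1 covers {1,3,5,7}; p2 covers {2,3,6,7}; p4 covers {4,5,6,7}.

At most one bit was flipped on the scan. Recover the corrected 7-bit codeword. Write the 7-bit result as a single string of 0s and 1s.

s1 (pos 1,3,5,7): 0⊕0⊕1⊕1 = 0
s2 (pos 2,3,6,7): 1⊕0⊕1⊕1 = 1
s4 (pos 4,5,6,7): 1⊕1⊕1⊕1 = 0
Syndrome s4…s1 = 010 → error at position 2.
Flip position 2: 0101111 → 0001111

0001111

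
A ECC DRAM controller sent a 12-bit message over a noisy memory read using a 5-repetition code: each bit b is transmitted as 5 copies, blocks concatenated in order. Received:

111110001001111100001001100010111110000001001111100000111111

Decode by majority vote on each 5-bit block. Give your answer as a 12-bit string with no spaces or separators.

101010100101

Block 1 (11111): 5 ones → 1
Block 2 (00010): 1 one → 0
Block 3 (01111): 4 ones → 1
Block 4 (10000): 1 one → 0
Block 5 (10011): 3 ones → 1
Block 6 (00010): 1 one → 0
Block 7 (11111): 5 ones → 1
Block 8 (00000): 0 ones → 0
Block 9 (01001): 2 ones → 0
Block 10 (11110): 4 ones → 1
Block 11 (00001): 1 one → 0
Block 12 (11111): 5 ones → 1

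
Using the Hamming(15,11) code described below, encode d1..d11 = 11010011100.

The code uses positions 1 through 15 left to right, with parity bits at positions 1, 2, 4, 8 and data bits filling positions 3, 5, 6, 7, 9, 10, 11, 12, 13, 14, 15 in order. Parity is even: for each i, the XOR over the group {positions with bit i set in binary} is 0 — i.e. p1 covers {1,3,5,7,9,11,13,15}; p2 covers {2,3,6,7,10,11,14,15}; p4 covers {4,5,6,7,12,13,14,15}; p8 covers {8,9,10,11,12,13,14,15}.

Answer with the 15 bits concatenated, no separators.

111010110011100

Place data at non-parity positions: p1 p2 1 p4 1 0 1 p8 0 0 1 1 1 0 0
p1 (pos 1,3,5,7,9,11,13,15): XOR of data positions = 1⊕1⊕1⊕0⊕1⊕1⊕0 = 1
p2 (pos 2,3,6,7,10,11,14,15): XOR of data positions = 1⊕0⊕1⊕0⊕1⊕0⊕0 = 1
p4 (pos 4,5,6,7,12,13,14,15): XOR of data positions = 1⊕0⊕1⊕1⊕1⊕0⊕0 = 0
p8 (pos 8,9,10,11,12,13,14,15): XOR of data positions = 0⊕0⊕1⊕1⊕1⊕0⊕0 = 1
Codeword: 111010110011100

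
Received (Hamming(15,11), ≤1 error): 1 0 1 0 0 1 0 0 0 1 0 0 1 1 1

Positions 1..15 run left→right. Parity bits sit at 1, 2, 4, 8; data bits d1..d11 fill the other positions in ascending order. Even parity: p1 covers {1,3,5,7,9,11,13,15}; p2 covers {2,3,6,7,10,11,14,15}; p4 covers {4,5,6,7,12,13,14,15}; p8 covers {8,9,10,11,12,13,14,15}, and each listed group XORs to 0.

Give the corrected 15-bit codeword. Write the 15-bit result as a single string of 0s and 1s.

111001000100111

s1 (pos 1,3,5,7,9,11,13,15): 1⊕1⊕0⊕0⊕0⊕0⊕1⊕1 = 0
s2 (pos 2,3,6,7,10,11,14,15): 0⊕1⊕1⊕0⊕1⊕0⊕1⊕1 = 1
s4 (pos 4,5,6,7,12,13,14,15): 0⊕0⊕1⊕0⊕0⊕1⊕1⊕1 = 0
s8 (pos 8,9,10,11,12,13,14,15): 0⊕0⊕1⊕0⊕0⊕1⊕1⊕1 = 0
Syndrome s8…s1 = 0010 → error at position 2.
Flip position 2: 101001000100111 → 111001000100111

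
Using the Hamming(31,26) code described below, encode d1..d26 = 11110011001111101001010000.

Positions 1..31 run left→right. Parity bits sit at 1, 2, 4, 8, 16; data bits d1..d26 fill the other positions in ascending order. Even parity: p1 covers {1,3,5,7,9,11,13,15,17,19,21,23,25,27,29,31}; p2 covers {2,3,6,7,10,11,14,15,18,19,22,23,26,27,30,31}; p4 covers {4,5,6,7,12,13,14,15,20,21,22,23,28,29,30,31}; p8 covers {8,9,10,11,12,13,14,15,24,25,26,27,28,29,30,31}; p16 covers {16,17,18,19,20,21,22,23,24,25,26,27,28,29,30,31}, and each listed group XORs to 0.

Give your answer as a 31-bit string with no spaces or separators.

Place data at non-parity positions: p1 p2 1 p4 1 1 1 p8 0 0 1 1 0 0 1 p16 1 1 1 1 0 1 0 0 1 0 1 0 0 0 0
p1 (pos 1,3,5,7,9,11,13,15,17,19,21,23,25,27,29,31): XOR of data positions = 1⊕1⊕1⊕0⊕1⊕0⊕1⊕1⊕1⊕0⊕0⊕1⊕1⊕0⊕0 = 1
p2 (pos 2,3,6,7,10,11,14,15,18,19,22,23,26,27,30,31): XOR of data positions = 1⊕1⊕1⊕0⊕1⊕0⊕1⊕1⊕1⊕1⊕0⊕0⊕1⊕0⊕0 = 1
p4 (pos 4,5,6,7,12,13,14,15,20,21,22,23,28,29,30,31): XOR of data positions = 1⊕1⊕1⊕1⊕0⊕0⊕1⊕1⊕0⊕1⊕0⊕0⊕0⊕0⊕0 = 1
p8 (pos 8,9,10,11,12,13,14,15,24,25,26,27,28,29,30,31): XOR of data positions = 0⊕0⊕1⊕1⊕0⊕0⊕1⊕0⊕1⊕0⊕1⊕0⊕0⊕0⊕0 = 1
p16 (pos 16,17,18,19,20,21,22,23,24,25,26,27,28,29,30,31): XOR of data positions = 1⊕1⊕1⊕1⊕0⊕1⊕0⊕0⊕1⊕0⊕1⊕0⊕0⊕0⊕0 = 1
Codeword: 1111111100110011111101001010000

1111111100110011111101001010000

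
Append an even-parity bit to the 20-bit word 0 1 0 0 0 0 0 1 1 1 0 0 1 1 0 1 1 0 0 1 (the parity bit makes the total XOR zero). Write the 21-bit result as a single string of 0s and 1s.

XOR of the 20 data bits: 0⊕1⊕0⊕0⊕0⊕0⊕0⊕1⊕1⊕1⊕0⊕0⊕1⊕1⊕0⊕1⊕1⊕0⊕0⊕1 = 1
Parity bit = 1 (so all 21 bits XOR to 0).

010000011100110110011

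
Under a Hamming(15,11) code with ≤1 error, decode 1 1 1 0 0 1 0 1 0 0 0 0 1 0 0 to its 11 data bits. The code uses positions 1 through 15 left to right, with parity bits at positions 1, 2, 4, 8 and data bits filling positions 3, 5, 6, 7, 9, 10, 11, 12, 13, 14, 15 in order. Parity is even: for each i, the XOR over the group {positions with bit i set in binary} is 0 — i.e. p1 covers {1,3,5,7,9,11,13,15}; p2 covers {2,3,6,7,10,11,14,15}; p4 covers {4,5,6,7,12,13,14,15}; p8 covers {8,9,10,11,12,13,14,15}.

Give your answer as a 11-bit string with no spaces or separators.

00100000100

s1 (pos 1,3,5,7,9,11,13,15): 1⊕1⊕0⊕0⊕0⊕0⊕1⊕0 = 1
s2 (pos 2,3,6,7,10,11,14,15): 1⊕1⊕1⊕0⊕0⊕0⊕0⊕0 = 1
s4 (pos 4,5,6,7,12,13,14,15): 0⊕0⊕1⊕0⊕0⊕1⊕0⊕0 = 0
s8 (pos 8,9,10,11,12,13,14,15): 1⊕0⊕0⊕0⊕0⊕1⊕0⊕0 = 0
Syndrome s8…s1 = 0011 → error at position 3.
Flip position 3: 111001010000100 → 110001010000100
Read data bits from positions 3,5,6,7,9,10,11,12,13,14,15: 00100000100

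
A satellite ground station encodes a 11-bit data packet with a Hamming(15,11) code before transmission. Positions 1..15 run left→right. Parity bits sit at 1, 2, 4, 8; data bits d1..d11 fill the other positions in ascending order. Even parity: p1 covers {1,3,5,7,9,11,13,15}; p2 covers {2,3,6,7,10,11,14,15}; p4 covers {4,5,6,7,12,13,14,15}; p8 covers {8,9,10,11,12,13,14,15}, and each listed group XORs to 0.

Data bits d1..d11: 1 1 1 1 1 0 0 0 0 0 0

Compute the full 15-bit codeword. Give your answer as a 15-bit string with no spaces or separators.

011111111000000

Place data at non-parity positions: p1 p2 1 p4 1 1 1 p8 1 0 0 0 0 0 0
p1 (pos 1,3,5,7,9,11,13,15): XOR of data positions = 1⊕1⊕1⊕1⊕0⊕0⊕0 = 0
p2 (pos 2,3,6,7,10,11,14,15): XOR of data positions = 1⊕1⊕1⊕0⊕0⊕0⊕0 = 1
p4 (pos 4,5,6,7,12,13,14,15): XOR of data positions = 1⊕1⊕1⊕0⊕0⊕0⊕0 = 1
p8 (pos 8,9,10,11,12,13,14,15): XOR of data positions = 1⊕0⊕0⊕0⊕0⊕0⊕0 = 1
Codeword: 011111111000000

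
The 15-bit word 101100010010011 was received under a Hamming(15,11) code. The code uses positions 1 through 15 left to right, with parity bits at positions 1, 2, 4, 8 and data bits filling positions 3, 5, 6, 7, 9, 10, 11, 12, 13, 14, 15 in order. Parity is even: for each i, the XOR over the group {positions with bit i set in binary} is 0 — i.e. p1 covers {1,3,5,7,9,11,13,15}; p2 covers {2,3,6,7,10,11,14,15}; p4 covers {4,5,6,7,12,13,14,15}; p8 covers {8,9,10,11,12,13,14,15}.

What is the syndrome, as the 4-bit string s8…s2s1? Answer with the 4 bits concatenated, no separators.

s1 (pos 1,3,5,7,9,11,13,15): 1⊕1⊕0⊕0⊕0⊕1⊕0⊕1 = 0
s2 (pos 2,3,6,7,10,11,14,15): 0⊕1⊕0⊕0⊕0⊕1⊕1⊕1 = 0
s4 (pos 4,5,6,7,12,13,14,15): 1⊕0⊕0⊕0⊕0⊕0⊕1⊕1 = 1
s8 (pos 8,9,10,11,12,13,14,15): 1⊕0⊕0⊕1⊕0⊕0⊕1⊕1 = 0
Syndrome s8…s1 = 0100 → error at position 4.

0100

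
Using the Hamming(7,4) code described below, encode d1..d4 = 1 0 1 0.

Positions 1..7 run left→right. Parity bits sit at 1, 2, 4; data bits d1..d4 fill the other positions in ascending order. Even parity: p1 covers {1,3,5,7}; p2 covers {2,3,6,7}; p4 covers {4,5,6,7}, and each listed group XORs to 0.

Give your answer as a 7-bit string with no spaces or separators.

Place data at non-parity positions: p1 p2 1 p4 0 1 0
p1 (pos 1,3,5,7): XOR of data positions = 1⊕0⊕0 = 1
p2 (pos 2,3,6,7): XOR of data positions = 1⊕1⊕0 = 0
p4 (pos 4,5,6,7): XOR of data positions = 0⊕1⊕0 = 1
Codeword: 1011010

1011010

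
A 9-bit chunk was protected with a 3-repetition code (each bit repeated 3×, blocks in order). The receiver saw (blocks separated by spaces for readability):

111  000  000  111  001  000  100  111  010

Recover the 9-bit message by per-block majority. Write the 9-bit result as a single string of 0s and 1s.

100100010

Block 1 (111): 3 ones → 1
Block 2 (000): 0 ones → 0
Block 3 (000): 0 ones → 0
Block 4 (111): 3 ones → 1
Block 5 (001): 1 one → 0
Block 6 (000): 0 ones → 0
Block 7 (100): 1 one → 0
Block 8 (111): 3 ones → 1
Block 9 (010): 1 one → 0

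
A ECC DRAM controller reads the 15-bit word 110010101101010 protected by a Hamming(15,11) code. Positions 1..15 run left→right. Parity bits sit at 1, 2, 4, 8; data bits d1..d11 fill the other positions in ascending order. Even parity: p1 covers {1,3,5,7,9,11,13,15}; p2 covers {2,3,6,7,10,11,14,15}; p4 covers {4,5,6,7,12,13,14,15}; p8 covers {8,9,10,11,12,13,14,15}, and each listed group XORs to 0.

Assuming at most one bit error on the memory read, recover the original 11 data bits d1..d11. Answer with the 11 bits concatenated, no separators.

01011101010

s1 (pos 1,3,5,7,9,11,13,15): 1⊕0⊕1⊕1⊕1⊕0⊕0⊕0 = 0
s2 (pos 2,3,6,7,10,11,14,15): 1⊕0⊕0⊕1⊕1⊕0⊕1⊕0 = 0
s4 (pos 4,5,6,7,12,13,14,15): 0⊕1⊕0⊕1⊕1⊕0⊕1⊕0 = 0
s8 (pos 8,9,10,11,12,13,14,15): 0⊕1⊕1⊕0⊕1⊕0⊕1⊕0 = 0
Syndrome s8…s1 = 0000 → no error.
Read data bits from positions 3,5,6,7,9,10,11,12,13,14,15: 01011101010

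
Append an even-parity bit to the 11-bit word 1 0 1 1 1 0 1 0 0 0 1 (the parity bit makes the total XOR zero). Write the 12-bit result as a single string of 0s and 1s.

XOR of the 11 data bits: 1⊕0⊕1⊕1⊕1⊕0⊕1⊕0⊕0⊕0⊕1 = 0
Parity bit = 0 (so all 12 bits XOR to 0).

101110100010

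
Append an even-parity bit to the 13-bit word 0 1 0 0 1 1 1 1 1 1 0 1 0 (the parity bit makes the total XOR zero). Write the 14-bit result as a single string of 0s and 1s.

01001111110100

XOR of the 13 data bits: 0⊕1⊕0⊕0⊕1⊕1⊕1⊕1⊕1⊕1⊕0⊕1⊕0 = 0
Parity bit = 0 (so all 14 bits XOR to 0).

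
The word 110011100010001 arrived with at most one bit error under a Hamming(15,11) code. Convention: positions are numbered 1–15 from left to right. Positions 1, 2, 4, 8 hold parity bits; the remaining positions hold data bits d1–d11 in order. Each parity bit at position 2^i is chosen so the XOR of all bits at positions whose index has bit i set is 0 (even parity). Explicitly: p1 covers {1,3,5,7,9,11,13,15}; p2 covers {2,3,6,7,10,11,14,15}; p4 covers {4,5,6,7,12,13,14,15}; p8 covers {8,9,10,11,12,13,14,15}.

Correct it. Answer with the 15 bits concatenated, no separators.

s1 (pos 1,3,5,7,9,11,13,15): 1⊕0⊕1⊕1⊕0⊕1⊕0⊕1 = 1
s2 (pos 2,3,6,7,10,11,14,15): 1⊕0⊕1⊕1⊕0⊕1⊕0⊕1 = 1
s4 (pos 4,5,6,7,12,13,14,15): 0⊕1⊕1⊕1⊕0⊕0⊕0⊕1 = 0
s8 (pos 8,9,10,11,12,13,14,15): 0⊕0⊕0⊕1⊕0⊕0⊕0⊕1 = 0
Syndrome s8…s1 = 0011 → error at position 3.
Flip position 3: 110011100010001 → 111011100010001

111011100010001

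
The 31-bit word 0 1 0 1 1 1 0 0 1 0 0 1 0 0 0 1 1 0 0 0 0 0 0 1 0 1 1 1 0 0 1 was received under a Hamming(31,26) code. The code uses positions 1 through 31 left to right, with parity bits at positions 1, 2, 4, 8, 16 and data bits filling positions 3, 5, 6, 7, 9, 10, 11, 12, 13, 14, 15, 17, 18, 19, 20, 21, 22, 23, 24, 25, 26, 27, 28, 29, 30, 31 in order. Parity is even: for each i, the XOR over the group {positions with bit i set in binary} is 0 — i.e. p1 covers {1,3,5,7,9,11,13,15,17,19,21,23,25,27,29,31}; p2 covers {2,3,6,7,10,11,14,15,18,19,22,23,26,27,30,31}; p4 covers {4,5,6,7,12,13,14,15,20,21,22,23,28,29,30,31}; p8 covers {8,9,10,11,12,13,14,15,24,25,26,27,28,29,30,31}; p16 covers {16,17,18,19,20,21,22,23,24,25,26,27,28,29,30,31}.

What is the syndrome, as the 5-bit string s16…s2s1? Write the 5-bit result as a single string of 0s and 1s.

s1 (pos 1,3,5,7,9,11,13,15,17,19,21,23,25,27,29,31): 0⊕0⊕1⊕0⊕1⊕0⊕0⊕0⊕1⊕0⊕0⊕0⊕0⊕1⊕0⊕1 = 1
s2 (pos 2,3,6,7,10,11,14,15,18,19,22,23,26,27,30,31): 1⊕0⊕1⊕0⊕0⊕0⊕0⊕0⊕0⊕0⊕0⊕0⊕1⊕1⊕0⊕1 = 1
s4 (pos 4,5,6,7,12,13,14,15,20,21,22,23,28,29,30,31): 1⊕1⊕1⊕0⊕1⊕0⊕0⊕0⊕0⊕0⊕0⊕0⊕1⊕0⊕0⊕1 = 0
s8 (pos 8,9,10,11,12,13,14,15,24,25,26,27,28,29,30,31): 0⊕1⊕0⊕0⊕1⊕0⊕0⊕0⊕1⊕0⊕1⊕1⊕1⊕0⊕0⊕1 = 1
s16 (pos 16,17,18,19,20,21,22,23,24,25,26,27,28,29,30,31): 1⊕1⊕0⊕0⊕0⊕0⊕0⊕0⊕1⊕0⊕1⊕1⊕1⊕0⊕0⊕1 = 1
Syndrome s16…s1 = 11011 → error at position 27.

11011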